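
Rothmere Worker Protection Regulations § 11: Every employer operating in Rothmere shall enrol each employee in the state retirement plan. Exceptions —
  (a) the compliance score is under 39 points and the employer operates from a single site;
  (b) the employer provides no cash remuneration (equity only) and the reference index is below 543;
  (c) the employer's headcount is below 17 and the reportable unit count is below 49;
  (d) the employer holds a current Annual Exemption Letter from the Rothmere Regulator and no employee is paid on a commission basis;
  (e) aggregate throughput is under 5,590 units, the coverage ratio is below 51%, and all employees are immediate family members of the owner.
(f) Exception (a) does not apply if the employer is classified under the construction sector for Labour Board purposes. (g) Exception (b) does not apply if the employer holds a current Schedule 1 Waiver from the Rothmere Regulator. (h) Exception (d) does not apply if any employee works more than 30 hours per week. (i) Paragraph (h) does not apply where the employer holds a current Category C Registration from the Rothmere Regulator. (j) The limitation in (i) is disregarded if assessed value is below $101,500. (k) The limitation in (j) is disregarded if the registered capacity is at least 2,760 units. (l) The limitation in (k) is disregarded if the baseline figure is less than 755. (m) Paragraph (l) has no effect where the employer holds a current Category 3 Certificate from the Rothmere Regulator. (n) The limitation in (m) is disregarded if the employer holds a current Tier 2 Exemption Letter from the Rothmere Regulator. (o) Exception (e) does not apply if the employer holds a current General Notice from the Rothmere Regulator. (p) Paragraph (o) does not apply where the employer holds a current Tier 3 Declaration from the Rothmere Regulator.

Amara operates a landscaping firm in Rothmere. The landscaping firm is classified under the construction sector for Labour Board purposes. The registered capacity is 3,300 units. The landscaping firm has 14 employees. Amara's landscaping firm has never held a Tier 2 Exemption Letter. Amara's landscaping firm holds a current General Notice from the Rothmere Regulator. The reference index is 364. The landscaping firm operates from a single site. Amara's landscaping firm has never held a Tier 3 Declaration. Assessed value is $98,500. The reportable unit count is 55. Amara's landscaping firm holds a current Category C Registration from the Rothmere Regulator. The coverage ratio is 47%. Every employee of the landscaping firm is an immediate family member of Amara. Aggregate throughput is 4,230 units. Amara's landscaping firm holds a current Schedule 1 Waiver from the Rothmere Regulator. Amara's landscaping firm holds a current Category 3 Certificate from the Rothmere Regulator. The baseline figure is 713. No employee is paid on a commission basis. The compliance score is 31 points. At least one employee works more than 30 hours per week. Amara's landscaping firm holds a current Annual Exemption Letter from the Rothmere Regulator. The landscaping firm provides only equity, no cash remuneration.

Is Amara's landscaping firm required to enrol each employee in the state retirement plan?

No — exception (d) applies; Amara's landscaping firm is not required to enrol each employee in the state retirement plan.

All of (a)'s requirements are met (the compliance score is 31 points, under the 39 points limit; the employer operates from a single site). Turning to paragraph (f): (f) operates against (a): the landscaping firm is classified under the construction sector. Exception (a) does not apply.
All of (b)'s requirements are met (remuneration is equity-only; the reference index is 364, below the 543 limit). Turning to paragraph (g): (g) operates against (b): a current Schedule 1 Waiver is held. Exception (b) does not apply.
Exception (c) requires that the reportable unit count is below 49; but the reportable unit count is 55, not below 49, so (c) is unavailable.
Exception (d)'s conditions are all satisfied: a current Annual Exemption Letter is held; no employee is paid on commission. Under paragraphs (h)–(n): (h) operates (at least one employee exceeds 30 hours/week), but is displaced by (i): (i) operates against (h): a current Category C Registration is held. (j) would limit (i) — assessed value is $98,500, below the $101,500 limit — but (k) sets (j) aside: (k) is engaged — the registered capacity is 3,300 units, meeting the 2,760 units threshold. (l) is triggered (the baseline figure is 713, less than the 755 limit), but is displaced by (m): (m) operates against (l): a current Category 3 Certificate is held. (n) is inapplicable (the Tier 2 Exemption Letter is not current), so (m) stands. Exception (d) stands.
Exception (e): aggregate throughput is 4,230 units, under the 5,590 units limit; the coverage ratio is 47%, below the 51% limit; every employee is an immediate family member — every condition holds. But: (o) operates against (e): a current General Notice is held. (p), which would lift (o), is not triggered — the Tier 3 Declaration is not current. So (e) is unavailable.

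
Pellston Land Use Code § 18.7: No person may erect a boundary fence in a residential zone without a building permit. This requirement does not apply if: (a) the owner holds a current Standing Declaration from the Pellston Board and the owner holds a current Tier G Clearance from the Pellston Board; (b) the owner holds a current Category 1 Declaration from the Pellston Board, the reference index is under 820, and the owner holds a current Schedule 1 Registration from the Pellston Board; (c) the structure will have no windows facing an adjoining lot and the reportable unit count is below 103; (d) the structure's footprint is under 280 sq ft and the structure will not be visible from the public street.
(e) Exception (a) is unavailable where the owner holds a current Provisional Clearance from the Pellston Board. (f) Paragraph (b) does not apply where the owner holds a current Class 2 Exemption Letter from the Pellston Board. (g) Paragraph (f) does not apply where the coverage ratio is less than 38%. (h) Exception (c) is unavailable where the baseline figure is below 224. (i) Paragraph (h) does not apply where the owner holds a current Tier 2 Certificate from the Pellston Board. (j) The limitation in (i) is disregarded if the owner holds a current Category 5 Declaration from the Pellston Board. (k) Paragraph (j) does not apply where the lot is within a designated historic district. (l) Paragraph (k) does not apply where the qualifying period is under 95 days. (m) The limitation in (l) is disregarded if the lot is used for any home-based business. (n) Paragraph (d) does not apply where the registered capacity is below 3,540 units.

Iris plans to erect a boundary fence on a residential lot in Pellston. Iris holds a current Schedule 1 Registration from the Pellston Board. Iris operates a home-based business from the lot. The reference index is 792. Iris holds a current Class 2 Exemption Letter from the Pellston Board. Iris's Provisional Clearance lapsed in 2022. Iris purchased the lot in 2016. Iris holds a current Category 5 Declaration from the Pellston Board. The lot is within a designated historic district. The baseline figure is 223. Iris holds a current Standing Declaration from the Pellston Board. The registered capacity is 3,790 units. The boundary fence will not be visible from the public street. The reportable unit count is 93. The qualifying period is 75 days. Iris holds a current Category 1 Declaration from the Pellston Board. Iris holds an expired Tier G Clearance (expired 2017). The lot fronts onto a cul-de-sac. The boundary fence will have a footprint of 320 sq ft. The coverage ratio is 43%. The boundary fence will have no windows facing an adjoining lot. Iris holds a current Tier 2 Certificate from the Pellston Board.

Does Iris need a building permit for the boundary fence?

No — exception (c) applies; Iris does not need a building permit.

Exception (a) requires that the owner holds a current Tier G Clearance from the Pellston Board; but there is no Tier G Clearance in force, so (a) is unavailable.
Exception (b)'s conditions are all satisfied: a current Category 1 Declaration is held; the reference index is 792, under the 820 limit; a current Schedule 1 Registration is held. However, paragraphs (f)–(g) must be considered: (f) operates against (b): a current Class 2 Exemption Letter is held. (g), which would lift (f), is not engaged — the coverage ratio is 43%, not less than 38%. So (b) is unavailable.
Exception (c)'s conditions are all satisfied: no windows face an adjoining lot; the reportable unit count is 93, below the 103 limit. Considering the limiting provisions: (h) would limit (c) — the baseline figure is 223, below the 224 limit — but (i) sets (h) aside: (i) operates against (h): a current Tier 2 Certificate is held. (j) is engaged (a current Category 5 Declaration is held), but is set aside by (k): (k) operates against (j): the lot is in a historic district. (l) would limit (k) — the qualifying period is 75 days, under the 95 days limit — but (m) sets (l) aside: (m) operates against (l): a home-based business operates on the lot. Exception (c) stands.
Exception (d) does not apply: the structure's footprint is 320 sq ft, not under 280 sq ft.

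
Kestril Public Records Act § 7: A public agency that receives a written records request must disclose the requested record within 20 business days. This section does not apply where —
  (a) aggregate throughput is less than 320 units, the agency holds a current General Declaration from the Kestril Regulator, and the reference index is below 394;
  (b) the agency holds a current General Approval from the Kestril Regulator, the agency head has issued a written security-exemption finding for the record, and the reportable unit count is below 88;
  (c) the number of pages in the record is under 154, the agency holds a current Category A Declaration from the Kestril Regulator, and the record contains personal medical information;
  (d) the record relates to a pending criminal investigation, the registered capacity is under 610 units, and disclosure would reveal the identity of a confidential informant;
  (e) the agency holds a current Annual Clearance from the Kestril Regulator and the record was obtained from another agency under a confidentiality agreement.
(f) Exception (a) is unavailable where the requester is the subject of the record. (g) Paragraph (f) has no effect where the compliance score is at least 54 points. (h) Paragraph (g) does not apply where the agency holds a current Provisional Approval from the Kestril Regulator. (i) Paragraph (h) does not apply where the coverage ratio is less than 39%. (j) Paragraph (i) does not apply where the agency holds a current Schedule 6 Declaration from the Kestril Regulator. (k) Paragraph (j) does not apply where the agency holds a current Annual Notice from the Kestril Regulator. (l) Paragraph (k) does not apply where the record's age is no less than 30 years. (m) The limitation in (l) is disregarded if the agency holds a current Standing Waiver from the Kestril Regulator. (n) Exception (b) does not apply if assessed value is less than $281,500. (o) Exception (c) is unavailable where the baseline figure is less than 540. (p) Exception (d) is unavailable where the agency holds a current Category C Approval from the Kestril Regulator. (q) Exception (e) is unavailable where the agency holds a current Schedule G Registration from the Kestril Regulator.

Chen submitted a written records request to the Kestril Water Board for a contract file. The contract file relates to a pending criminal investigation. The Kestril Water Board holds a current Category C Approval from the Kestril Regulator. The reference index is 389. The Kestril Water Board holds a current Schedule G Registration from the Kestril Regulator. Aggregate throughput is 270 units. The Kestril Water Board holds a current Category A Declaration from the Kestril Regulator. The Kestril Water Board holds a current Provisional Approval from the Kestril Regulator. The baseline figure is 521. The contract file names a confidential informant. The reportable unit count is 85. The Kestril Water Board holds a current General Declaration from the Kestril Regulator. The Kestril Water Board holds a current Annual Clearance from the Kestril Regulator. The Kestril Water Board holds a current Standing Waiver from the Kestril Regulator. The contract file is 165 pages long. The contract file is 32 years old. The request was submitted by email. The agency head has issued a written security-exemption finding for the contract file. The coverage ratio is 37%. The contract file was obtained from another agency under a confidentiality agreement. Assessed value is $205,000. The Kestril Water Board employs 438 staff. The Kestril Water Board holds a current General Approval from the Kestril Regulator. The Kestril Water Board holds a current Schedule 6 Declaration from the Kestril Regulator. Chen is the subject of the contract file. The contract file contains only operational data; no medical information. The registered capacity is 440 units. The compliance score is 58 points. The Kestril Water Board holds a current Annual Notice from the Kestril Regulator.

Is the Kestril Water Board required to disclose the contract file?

No — exception (a) applies; the Kestril Water Board is not required to disclose the contract file.

Exception (a): aggregate throughput is 270 units, less than the 320 units limit; a current General Declaration is held; the reference index is 389, below the 394 limit — every condition holds. As to paragraphs (f)–(m): (f) would limit (a) — Chen is the subject of the contract file — but (g) sets (f) aside: (g) operates against (f): the compliance score is 58 points, meeting the 54 points threshold. (h) would limit (g) — a current Provisional Approval is held — but (i) sets (h) aside: (i) operates against (h): the coverage ratio is 37%, less than the 39% limit. (j) would limit (i) — a current Schedule 6 Declaration is held — but (k) sets (j) aside: (k) operates against (j): a current Annual Notice is held. (l) would limit (k) — the record's age is 32 years, meeting the 30 years threshold — but (m) sets (l) aside: (m) operates against (l): a current Standing Waiver is held. So (a) applies.
Exception (b) is satisfied on its face — a current General Approval is held; a written security-exemption finding has been issued; the reportable unit count is 85, below the 88 limit. Turning to paragraph (n): (n) operates — assessed value is $205,000, less than the $281,500 limit. (b) is therefore removed.
Exception (c) requires that the number of pages in the record is under 154; but the number of pages in the record is 165, not under 154, so (c) is unavailable.
All of (d)'s requirements are met (the contract file relates to a pending investigation; the registered capacity is 440 units, under the 610 units limit; the contract file names a confidential informant). However, paragraph (p) must be considered: (p) applies — a current Category C Approval is held. So (d) is unavailable.
Exception (e)'s conditions are all satisfied: a current Annual Clearance is held; the contract file was obtained under a confidentiality agreement. Turning to paragraph (q): (q) is triggered — a current Schedule G Registration is held. (e) is therefore removed.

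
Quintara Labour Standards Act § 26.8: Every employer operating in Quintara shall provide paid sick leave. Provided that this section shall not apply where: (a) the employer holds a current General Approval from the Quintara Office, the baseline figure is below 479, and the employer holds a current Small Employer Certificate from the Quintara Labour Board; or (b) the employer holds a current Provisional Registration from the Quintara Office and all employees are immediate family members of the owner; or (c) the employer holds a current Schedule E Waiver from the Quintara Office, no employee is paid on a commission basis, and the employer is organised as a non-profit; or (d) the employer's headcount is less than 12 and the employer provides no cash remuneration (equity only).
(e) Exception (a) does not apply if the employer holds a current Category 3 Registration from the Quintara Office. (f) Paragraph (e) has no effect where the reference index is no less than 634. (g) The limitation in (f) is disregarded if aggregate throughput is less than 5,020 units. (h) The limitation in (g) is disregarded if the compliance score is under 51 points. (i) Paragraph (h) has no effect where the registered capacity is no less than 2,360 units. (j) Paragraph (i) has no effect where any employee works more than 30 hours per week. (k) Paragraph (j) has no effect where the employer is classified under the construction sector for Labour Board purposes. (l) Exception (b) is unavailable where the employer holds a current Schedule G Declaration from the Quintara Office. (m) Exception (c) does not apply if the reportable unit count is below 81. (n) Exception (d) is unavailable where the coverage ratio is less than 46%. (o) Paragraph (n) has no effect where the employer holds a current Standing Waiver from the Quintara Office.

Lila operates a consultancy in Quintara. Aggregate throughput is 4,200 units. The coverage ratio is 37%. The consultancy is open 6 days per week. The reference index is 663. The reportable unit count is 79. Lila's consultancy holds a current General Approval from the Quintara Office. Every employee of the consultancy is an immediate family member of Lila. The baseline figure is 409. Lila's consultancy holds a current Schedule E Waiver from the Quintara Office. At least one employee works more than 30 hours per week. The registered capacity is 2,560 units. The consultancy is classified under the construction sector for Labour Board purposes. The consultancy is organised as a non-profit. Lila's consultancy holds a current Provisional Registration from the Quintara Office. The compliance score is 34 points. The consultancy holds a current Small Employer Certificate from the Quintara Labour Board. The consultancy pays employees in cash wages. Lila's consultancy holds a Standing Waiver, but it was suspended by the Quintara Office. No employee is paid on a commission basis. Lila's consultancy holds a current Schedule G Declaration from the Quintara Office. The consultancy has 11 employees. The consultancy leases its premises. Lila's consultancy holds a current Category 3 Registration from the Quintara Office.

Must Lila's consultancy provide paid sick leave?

Exception (a): a current General Approval is held; the baseline figure is 409, below the 479 limit; a current Small Employer Certificate is held — every condition holds. But: (e) operates against (a): a current Category 3 Registration is held. (f) applies (the reference index is 663, meeting the 634 threshold), but is displaced by (g): (g) operates against (f): aggregate throughput is 4,200 units, less than the 5,020 units limit. (h) operates (the compliance score is 34 points, under the 51 points limit), but is overridden by (i): (i) applies — the registered capacity is 2,560 units, meeting the 2,360 units threshold. (j) would limit (i) — at least one employee exceeds 30 hours/week — but (k) sets (j) aside: (k) operates against (j): the consultancy is classified under the construction sector. Exception (a) does not apply.
Exception (b) is satisfied on its face — a current Provisional Registration is held; every employee is an immediate family member. However, paragraph (l) must be considered: (l) applies — a current Schedule G Declaration is held. (b) is therefore removed.
Exception (c)'s conditions are all satisfied: a current Schedule E Waiver is held; no employee is paid on commission; the employer is a non-profit. But applying paragraph (m): (m) operates against (c): the reportable unit count is 79, below the 81 limit. So (c) is unavailable.
Exception (d) fails — employees are paid cash wages.
No exception is made out. Lila's consultancy falls within the general rule.

Yes — Lila's consultancy must provide paid sick leave.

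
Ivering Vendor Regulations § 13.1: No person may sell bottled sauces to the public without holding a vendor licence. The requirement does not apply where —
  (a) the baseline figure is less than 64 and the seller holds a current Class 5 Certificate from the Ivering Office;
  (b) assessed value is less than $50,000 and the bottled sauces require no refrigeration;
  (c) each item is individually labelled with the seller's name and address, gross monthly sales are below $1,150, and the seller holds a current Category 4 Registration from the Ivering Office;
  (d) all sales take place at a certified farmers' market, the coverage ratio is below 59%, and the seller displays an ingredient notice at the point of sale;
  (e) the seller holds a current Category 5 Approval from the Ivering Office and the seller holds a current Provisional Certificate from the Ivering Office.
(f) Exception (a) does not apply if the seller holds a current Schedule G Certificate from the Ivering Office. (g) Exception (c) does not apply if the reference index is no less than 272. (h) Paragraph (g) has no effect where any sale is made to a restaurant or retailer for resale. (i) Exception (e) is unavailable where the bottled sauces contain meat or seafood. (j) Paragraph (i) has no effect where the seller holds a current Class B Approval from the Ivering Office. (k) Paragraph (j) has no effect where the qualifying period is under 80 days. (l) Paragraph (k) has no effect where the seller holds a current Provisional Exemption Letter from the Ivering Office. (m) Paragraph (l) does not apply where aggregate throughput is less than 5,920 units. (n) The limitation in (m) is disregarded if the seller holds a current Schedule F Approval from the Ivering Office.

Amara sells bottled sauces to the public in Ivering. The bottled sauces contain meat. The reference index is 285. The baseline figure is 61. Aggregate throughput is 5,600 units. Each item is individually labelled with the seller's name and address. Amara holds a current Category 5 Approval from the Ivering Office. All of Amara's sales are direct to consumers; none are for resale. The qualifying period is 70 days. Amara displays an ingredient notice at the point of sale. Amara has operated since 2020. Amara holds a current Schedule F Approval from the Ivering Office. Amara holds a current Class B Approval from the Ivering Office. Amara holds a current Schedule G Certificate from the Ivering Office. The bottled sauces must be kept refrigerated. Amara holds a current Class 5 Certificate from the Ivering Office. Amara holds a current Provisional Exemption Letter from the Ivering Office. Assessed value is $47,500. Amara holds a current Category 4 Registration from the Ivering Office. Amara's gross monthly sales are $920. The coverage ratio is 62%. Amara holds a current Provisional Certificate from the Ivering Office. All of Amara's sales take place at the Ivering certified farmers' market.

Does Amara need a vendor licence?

Exception (a)'s conditions are all satisfied: the baseline figure is 61, less than the 64 limit; a current Class 5 Certificate is held. But: (f) operates — a current Schedule G Certificate is held. Exception (a) does not apply.
Exception (b) requires that the bottled sauces require no refrigeration; but the bottled sauces require refrigeration, so (b) is unavailable.
All of (c)'s requirements are met (items are individually labelled; gross monthly sales are $920, below the $1,150 limit; a current Category 4 Registration is held). Turning to paragraphs (g)–(h): (g) is engaged — the reference index is 285, meeting the 272 threshold. (h), which would lift (g), is not triggered — no sales are for resale. So (c) is unavailable.
Exception (d) requires that the coverage ratio is below 59%; but the coverage ratio is 62%, not below 59%, so (d) is unavailable.
Exception (e) is satisfied on its face — a current Category 5 Approval is held; a current Provisional Certificate is held. Applying paragraphs (i)–(n): (i) would limit (e) — the bottled sauces contain meat — but (j) sets (i) aside: (j) is triggered — a current Class B Approval is held. (k) would limit (j) — the qualifying period is 70 days, under the 80 days limit — but (l) sets (k) aside: (l) operates against (k): a current Provisional Exemption Letter is held. (m) would limit (l) — aggregate throughput is 5,600 units, less than the 5,920 units limit — but (n) sets (m) aside: (n) is engaged — a current Schedule F Approval is held. Exception (e) stands.

No — exception (e) applies; Amara is not required to hold a vendor licence.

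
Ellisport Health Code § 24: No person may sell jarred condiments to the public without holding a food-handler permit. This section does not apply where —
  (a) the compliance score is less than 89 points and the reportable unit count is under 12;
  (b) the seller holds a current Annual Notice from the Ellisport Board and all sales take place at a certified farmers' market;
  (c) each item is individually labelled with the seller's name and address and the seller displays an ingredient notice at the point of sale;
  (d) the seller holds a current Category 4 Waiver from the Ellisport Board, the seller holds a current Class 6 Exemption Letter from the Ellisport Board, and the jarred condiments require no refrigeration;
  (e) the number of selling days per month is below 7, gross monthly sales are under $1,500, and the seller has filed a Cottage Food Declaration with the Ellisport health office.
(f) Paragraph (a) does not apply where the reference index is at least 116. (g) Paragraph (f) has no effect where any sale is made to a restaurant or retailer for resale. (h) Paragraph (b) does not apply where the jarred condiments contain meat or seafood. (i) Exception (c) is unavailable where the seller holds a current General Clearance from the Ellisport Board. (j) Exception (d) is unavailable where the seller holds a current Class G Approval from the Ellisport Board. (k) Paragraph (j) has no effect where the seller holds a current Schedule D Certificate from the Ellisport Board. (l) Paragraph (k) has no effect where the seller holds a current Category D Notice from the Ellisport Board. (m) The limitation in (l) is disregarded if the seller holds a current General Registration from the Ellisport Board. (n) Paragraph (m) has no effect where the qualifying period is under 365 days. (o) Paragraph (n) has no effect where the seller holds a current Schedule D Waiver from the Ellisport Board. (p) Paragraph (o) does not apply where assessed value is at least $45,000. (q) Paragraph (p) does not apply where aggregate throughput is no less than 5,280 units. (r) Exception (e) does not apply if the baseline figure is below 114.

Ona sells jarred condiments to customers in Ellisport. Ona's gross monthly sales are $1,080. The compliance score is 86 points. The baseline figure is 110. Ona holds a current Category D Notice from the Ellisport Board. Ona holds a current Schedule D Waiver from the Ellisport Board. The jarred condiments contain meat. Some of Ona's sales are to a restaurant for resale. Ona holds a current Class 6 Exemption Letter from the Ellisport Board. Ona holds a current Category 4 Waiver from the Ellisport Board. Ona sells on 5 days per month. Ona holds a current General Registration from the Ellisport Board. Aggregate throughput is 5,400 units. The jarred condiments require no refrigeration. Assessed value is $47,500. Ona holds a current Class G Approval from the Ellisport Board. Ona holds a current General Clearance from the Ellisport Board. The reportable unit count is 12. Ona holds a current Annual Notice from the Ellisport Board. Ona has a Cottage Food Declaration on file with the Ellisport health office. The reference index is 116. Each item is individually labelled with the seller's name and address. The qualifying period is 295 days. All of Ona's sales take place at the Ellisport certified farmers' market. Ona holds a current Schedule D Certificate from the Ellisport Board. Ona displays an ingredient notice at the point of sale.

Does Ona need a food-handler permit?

No — exception (d) applies; Ona is not required to hold a food-handler permit.

Exception (a) fails — the reportable unit count is 12, not under 12.
Exception (b) is satisfied on its face — a current Annual Notice is held; all sales are at a certified farmers' market. But applying paragraph (h): (h) operates against (b): the jarred condiments contain meat. (b) is therefore removed.
All of (c)'s requirements are met (items are individually labelled; an ingredient notice is displayed). But: (i) is engaged — a current General Clearance is held. (c) is therefore removed.
Exception (d) is satisfied on its face — a current Category 4 Waiver is held; a current Class 6 Exemption Letter is held; the jarred condiments are shelf-stable. As to paragraphs (j)–(q): (j) is triggered (a current Class G Approval is held), but yields to (k): (k) operates against (j): a current Schedule D Certificate is held. (l) is triggered (a current Category D Notice is held), but yields to (m): (m) applies — a current General Registration is held. (n) is triggered (the qualifying period is 295 days, under the 365 days limit), but is set aside by (o): (o) operates against (n): a current Schedule D Waiver is held. (p) is engaged (assessed value is $47,500, meeting the $45,000 threshold), but is displaced by (q): (q) operates against (p): aggregate throughput is 5,400 units, meeting the 5,280 units threshold. Exception (d) stands.
Exception (e): the number of selling days per month is 5, below the 7 limit; gross monthly sales are $1,080, under the $1,500 limit; a Cottage Food Declaration is on file — every condition holds. But: (r) operates against (e): the baseline figure is 110, below the 114 limit. (e) is therefore removed.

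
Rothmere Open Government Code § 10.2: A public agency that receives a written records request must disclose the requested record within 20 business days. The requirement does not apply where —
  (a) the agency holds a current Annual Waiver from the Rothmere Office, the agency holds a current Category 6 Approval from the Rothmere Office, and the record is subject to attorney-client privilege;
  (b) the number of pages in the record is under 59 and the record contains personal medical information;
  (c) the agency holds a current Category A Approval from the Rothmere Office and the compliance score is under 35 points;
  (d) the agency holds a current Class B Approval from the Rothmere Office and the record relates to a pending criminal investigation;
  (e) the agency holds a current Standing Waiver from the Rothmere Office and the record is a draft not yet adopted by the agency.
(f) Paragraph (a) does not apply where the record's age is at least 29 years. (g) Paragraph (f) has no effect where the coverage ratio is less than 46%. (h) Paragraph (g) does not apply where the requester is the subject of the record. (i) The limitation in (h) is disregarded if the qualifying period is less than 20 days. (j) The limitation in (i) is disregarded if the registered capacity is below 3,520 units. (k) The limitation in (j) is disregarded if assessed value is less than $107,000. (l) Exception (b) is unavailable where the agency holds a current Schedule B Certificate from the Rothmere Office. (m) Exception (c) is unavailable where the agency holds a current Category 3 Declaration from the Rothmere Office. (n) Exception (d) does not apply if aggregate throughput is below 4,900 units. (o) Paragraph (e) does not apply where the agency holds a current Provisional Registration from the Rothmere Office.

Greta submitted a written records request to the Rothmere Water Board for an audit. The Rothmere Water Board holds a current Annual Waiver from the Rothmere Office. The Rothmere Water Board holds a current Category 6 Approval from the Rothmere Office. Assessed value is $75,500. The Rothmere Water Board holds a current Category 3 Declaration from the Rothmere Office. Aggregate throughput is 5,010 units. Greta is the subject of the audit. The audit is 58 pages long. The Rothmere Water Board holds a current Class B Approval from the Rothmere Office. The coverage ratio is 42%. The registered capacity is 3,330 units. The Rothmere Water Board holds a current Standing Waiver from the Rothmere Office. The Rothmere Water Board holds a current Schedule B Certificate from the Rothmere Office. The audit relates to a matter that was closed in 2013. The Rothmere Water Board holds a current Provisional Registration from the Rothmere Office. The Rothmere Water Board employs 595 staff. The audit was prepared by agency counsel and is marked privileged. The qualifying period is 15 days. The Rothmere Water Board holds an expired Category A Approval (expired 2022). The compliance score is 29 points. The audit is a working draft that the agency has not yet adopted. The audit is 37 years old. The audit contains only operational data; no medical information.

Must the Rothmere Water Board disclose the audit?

All of (a)'s requirements are met (a current Annual Waiver is held; a current Category 6 Approval is held; the audit is privileged). Under paragraphs (f)–(k): (f) operates (the record's age is 37 years, meeting the 29 years threshold), but is overridden by (g): (g) operates against (f): the coverage ratio is 42%, less than the 46% limit. (h) applies (Greta is the subject of the audit), but is overridden by (i): (i) operates — the qualifying period is 15 days, less than the 20 days limit. (j) would limit (i) — the registered capacity is 3,330 units, below the 3,520 units limit — but (k) sets (j) aside: (k) operates against (j): assessed value is $75,500, less than the $107,000 limit. Exception (a) stands.
Exception (b) requires that the record contains personal medical information; but the audit contains only operational data, so (b) is unavailable.
Exception (c) requires that the agency holds a current Category A Approval from the Rothmere Office; but the Category A Approval is not current, so (c) is unavailable.
Exception (d) does not apply: the audit relates to a closed matter.
Exception (e) is satisfied on its face — a current Standing Waiver is held; the audit is an unadopted draft. But applying paragraph (o): (o) applies — a current Provisional Registration is held. (e) is therefore removed.

No — exception (a) applies; the Rothmere Water Board is not required to disclose the audit.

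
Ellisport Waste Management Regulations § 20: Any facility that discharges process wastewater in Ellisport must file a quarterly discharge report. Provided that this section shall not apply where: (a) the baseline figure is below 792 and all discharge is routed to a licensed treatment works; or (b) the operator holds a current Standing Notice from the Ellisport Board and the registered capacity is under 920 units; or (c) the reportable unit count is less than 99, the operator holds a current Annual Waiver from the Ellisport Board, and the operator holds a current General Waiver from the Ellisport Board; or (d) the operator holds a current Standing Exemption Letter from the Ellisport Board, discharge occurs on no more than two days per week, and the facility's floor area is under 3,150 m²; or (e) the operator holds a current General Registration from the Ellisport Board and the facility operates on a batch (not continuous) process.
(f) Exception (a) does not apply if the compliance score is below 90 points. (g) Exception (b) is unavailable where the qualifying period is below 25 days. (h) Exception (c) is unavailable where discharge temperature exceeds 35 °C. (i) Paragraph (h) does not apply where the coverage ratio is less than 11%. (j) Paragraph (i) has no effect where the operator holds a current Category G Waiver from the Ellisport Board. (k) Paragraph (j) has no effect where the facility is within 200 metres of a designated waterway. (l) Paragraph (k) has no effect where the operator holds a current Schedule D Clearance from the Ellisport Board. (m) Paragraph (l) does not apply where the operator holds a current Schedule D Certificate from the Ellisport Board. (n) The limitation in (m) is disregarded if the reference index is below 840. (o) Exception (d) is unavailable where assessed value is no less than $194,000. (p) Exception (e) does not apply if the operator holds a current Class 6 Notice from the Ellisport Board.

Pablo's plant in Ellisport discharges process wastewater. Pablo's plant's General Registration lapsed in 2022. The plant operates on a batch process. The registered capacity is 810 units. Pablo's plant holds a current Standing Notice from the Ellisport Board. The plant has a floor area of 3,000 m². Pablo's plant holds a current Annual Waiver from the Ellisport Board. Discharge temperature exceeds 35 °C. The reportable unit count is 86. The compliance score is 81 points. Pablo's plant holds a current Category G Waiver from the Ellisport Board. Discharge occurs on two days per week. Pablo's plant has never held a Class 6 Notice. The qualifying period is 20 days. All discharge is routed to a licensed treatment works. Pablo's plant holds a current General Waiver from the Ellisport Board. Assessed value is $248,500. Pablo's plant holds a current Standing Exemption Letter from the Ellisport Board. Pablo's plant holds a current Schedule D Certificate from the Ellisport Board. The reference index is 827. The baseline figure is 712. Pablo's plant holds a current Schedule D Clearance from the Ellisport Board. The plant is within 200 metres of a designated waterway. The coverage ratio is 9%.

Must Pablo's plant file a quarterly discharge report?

Yes — Pablo's plant must file a quarterly discharge report.

Exception (a)'s conditions are all satisfied: the baseline figure is 712, below the 792 limit; discharge is routed to a licensed treatment works. Turning to paragraph (f): (f) is engaged — the compliance score is 81 points, below the 90 points limit. (a) is therefore removed.
All of (b)'s requirements are met (a current Standing Notice is held; the registered capacity is 810 units, under the 920 units limit). Turning to paragraph (g): (g) operates against (b): the qualifying period is 20 days, below the 25 days limit. Exception (b) does not apply.
Exception (c)'s conditions are all satisfied: the reportable unit count is 86, less than the 99 limit; a current Annual Waiver is held; a current General Waiver is held. But applying paragraphs (h)–(n): (h) operates against (c): discharge temperature exceeds 35 °C. (i) is triggered (the coverage ratio is 9%, less than the 11% limit), but is set aside by (j): (j) applies — a current Category G Waiver is held. (k) is engaged (the plant is within 200 m of a designated waterway), but is itself disapplied by (l): (l) operates against (k): a current Schedule D Clearance is held. (m) applies (a current Schedule D Certificate is held), but is itself disapplied by (n): (n) operates against (m): the reference index is 827, below the 840 limit. Exception (c) does not apply.
Exception (d): a current Standing Exemption Letter is held; discharge occurs on no more than two days per week; the facility's floor area is 3,000 m², under the 3,150 m² limit — every condition holds. Turning to paragraph (o): (o) operates against (d): assessed value is $248,500, meeting the $194,000 threshold. (d) is therefore removed.
Exception (e) does not apply: there is no General Registration in force.
No exception displaces § 20.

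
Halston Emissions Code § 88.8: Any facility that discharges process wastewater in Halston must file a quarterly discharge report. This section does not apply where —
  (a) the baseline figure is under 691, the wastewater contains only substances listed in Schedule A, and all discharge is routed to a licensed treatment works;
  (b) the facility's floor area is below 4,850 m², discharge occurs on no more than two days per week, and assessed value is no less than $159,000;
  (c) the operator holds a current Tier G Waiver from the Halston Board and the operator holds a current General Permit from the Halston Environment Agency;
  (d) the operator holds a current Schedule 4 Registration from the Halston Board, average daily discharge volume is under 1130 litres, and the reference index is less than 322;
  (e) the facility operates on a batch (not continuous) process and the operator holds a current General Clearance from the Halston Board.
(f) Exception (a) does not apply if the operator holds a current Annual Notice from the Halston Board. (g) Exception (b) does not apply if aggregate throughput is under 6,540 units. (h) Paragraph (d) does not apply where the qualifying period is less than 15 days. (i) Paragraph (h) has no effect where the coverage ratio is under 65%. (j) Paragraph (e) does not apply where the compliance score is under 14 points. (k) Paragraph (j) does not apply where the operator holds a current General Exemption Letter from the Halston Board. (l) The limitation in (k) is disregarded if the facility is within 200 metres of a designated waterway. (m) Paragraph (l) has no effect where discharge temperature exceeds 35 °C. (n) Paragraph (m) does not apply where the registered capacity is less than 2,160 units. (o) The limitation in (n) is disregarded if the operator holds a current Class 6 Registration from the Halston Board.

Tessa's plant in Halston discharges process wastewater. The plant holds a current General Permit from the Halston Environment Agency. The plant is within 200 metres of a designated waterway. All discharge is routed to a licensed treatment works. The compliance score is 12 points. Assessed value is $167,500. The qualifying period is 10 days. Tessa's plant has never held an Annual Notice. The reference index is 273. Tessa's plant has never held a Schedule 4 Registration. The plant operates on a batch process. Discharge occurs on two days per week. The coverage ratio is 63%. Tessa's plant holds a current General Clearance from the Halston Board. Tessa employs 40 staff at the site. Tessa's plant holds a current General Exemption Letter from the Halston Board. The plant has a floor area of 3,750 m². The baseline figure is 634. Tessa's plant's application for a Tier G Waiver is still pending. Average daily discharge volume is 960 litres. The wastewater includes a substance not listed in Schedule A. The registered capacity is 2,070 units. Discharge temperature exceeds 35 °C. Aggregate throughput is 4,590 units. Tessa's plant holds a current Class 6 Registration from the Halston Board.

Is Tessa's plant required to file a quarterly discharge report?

No — exception (e) applies; Tessa's plant is not required to file a quarterly discharge report.

Exception (a) requires that the wastewater contains only substances listed in Schedule A; but the wastewater includes a non-Schedule-A substance, so (a) is unavailable.
Exception (b): the facility's floor area is 3,750 m², below the 4,850 m² limit; discharge occurs on no more than two days per week; assessed value is $167,500, meeting the $159,000 threshold — every condition holds. Turning to paragraph (g): (g) applies — aggregate throughput is 4,590 units, under the 6,540 units limit. Exception (b) does not apply.
Exception (c) fails — the Tier G Waiver is not current.
Exception (d) fails — no current Schedule 4 Registration is held.
All of (e)'s requirements are met (the facility operates on a batch process; a current General Clearance is held). As to paragraphs (j)–(o): (j) is engaged (the compliance score is 12 points, under the 14 points limit), but is displaced by (k): (k) operates against (j): a current General Exemption Letter is held. (l) applies (the plant is within 200 m of a designated waterway), but is displaced by (m): (m) operates — discharge temperature exceeds 35 °C. (n) operates (the registered capacity is 2,070 units, less than the 2,160 units limit), but yields to (o): (o) is engaged — a current Class 6 Registration is held. So (e) applies.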